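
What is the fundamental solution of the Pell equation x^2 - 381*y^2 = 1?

(x, y) = (1015, 52)

First expand sqrt(381) as a continued fraction. With x_i = (sqrt(381) + m_i)/d_i and (m_0, d_0) = (0, 1): a_0 = floor(sqrt(381)) = 19, since 19^2 = 361 <= 381 < 400 = 20^2.
Iterate m_{i+1} = d_i*a_i - m_i, d_{i+1} = (381 - m_{i+1}^2)/d_i, a_{i+1} = floor((a_0 + m_{i+1})/d_{i+1}):
  m_1 = 1*19 - 0 = 19, d_1 = (381 - 19^2)/1 = 20/1 = 20, a_1 = floor((19 + 19)/20) = 1.
  m_2 = 20*1 - 19 = 1, d_2 = (381 - 1^2)/20 = 380/20 = 19, a_2 = floor((19 + 1)/19) = 1.
  m_3 = 19*1 - 1 = 18, d_3 = (381 - 18^2)/19 = 57/19 = 3, a_3 = floor((19 + 18)/3) = 12.
  m_4 = 3*12 - 18 = 18, d_4 = (381 - 18^2)/3 = 57/3 = 19, a_4 = floor((19 + 18)/19) = 1.
  m_5 = 19*1 - 18 = 1, d_5 = (381 - 1^2)/19 = 380/19 = 20, a_5 = floor((19 + 1)/20) = 1.
  m_6 = 20*1 - 1 = 19, d_6 = (381 - 19^2)/20 = 20/20 = 1, a_6 = floor((19 + 19)/1) = 38.
  m_7 = 1*38 - 19 = 19, d_7 = (381 - 19^2)/1 = 20/1 = 20: (m_7, d_7) = (m_1, d_1) = (19, 20), so from here the quotients repeat a_1, ..., a_6; the period length is 6.
So sqrt(381) = [19; (1, 1, 12, 1, 1, 38)] with period length k = 6.
k is even, so the fundamental solution of x^2 - 381y^2 = 1 is (p_{k-1}, q_{k-1}) = (p_5, q_5); compute convergents through index 5.
Convergents (p_i = a_i*p_{i-1} + p_{i-2}, q_i = a_i*q_{i-1} + q_{i-2} with p_{-2}=0, p_{-1}=1, q_{-2}=1, q_{-1}=0):
  i=0: a_0=19, p_0 = 19*1 + 0 = 19, q_0 = 19*0 + 1 = 1.
  i=1: a_1=1, p_1 = 1*19 + 1 = 20, q_1 = 1*1 + 0 = 1.
  i=2: a_2=1, p_2 = 1*20 + 19 = 39, q_2 = 1*1 + 1 = 2.
  i=3: a_3=12, p_3 = 12*39 + 20 = 488, q_3 = 12*2 + 1 = 25.
  i=4: a_4=1, p_4 = 1*488 + 39 = 527, q_4 = 1*25 + 2 = 27.
  i=5: a_5=1, p_5 = 1*527 + 488 = 1015, q_5 = 1*27 + 25 = 52.
Check: 1015^2 - 381*52^2 = 1030225 - 1030224 = 1, so (x, y) = (1015, 52) solves the equation, and by the theorem it is the least positive solution.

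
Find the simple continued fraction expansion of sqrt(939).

Write x_i = (sqrt(939) + m_i)/d_i with (m_0, d_0) = (0, 1). a_0 = floor(sqrt(939)) = 30, since 30^2 = 900 <= 939 < 961 = 31^2.
Iterate m_{i+1} = d_i*a_i - m_i, d_{i+1} = (939 - m_{i+1}^2)/d_i, a_{i+1} = floor((a_0 + m_{i+1})/d_{i+1}):
  m_1 = 1*30 - 0 = 30, d_1 = (939 - 30^2)/1 = 39/1 = 39, a_1 = floor((30 + 30)/39) = 1.
  m_2 = 39*1 - 30 = 9, d_2 = (939 - 9^2)/39 = 858/39 = 22, a_2 = floor((30 + 9)/22) = 1.
  m_3 = 22*1 - 9 = 13, d_3 = (939 - 13^2)/22 = 770/22 = 35, a_3 = floor((30 + 13)/35) = 1.
  m_4 = 35*1 - 13 = 22, d_4 = (939 - 22^2)/35 = 455/35 = 13, a_4 = floor((30 + 22)/13) = 4.
  m_5 = 13*4 - 22 = 30, d_5 = (939 - 30^2)/13 = 39/13 = 3, a_5 = floor((30 + 30)/3) = 20.
  m_6 = 3*20 - 30 = 30, d_6 = (939 - 30^2)/3 = 39/3 = 13, a_6 = floor((30 + 30)/13) = 4.
  m_7 = 13*4 - 30 = 22, d_7 = (939 - 22^2)/13 = 455/13 = 35, a_7 = floor((30 + 22)/35) = 1.
  m_8 = 35*1 - 22 = 13, d_8 = (939 - 13^2)/35 = 770/35 = 22, a_8 = floor((30 + 13)/22) = 1.
  m_9 = 22*1 - 13 = 9, d_9 = (939 - 9^2)/22 = 858/22 = 39, a_9 = floor((30 + 9)/39) = 1.
  m_10 = 39*1 - 9 = 30, d_10 = (939 - 30^2)/39 = 39/39 = 1, a_10 = floor((30 + 30)/1) = 60.
  m_11 = 1*60 - 30 = 30, d_11 = (939 - 30^2)/1 = 39/1 = 39: (m_11, d_11) = (m_1, d_1) = (30, 39), so from here the quotients repeat a_1, ..., a_10; the period length is 10.
Hence the expansion of sqrt(939) is a_0 = 30 followed by the repeating block 1, 1, 1, 4, 20, 4, 1, 1, 1, 60 (period 10).

[30; (1, 1, 1, 4, 20, 4, 1, 1, 1, 60)]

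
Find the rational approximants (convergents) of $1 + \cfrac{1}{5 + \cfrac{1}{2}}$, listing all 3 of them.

Using the convergent recurrence p_i = a_i*p_{i-1} + p_{i-2}, q_i = a_i*q_{i-1} + q_{i-2} with p_{-2}=0, p_{-1}=1, q_{-2}=1, q_{-1}=0:
  i=0: a_0=1, p_0 = 1*1 + 0 = 1, q_0 = 1*0 + 1 = 1.
  i=1: a_1=5, p_1 = 5*1 + 1 = 6, q_1 = 5*1 + 0 = 5.
  i=2: a_2=2, p_2 = 2*6 + 1 = 13, q_2 = 2*5 + 1 = 11.

1/1, 6/5, 13/11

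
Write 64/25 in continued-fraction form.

Run the Euclidean algorithm on 64 and 25; the successive quotients are the partial quotients a_0, a_1, ... (each step inverts the fractional part left over by the previous one):
  64 = 2*25 + 14, so a_0 = 2.
  25 = 1*14 + 11, so a_1 = 1.
  14 = 1*11 + 3, so a_2 = 1.
  11 = 3*3 + 2, so a_3 = 3.
  3 = 1*2 + 1, so a_4 = 1.
  2 = 2*1 + 0, so a_5 = 2.
The remainder reaches 0 after 6 divisions, so the expansion has 6 partial quotients, read off in order.

[2; 1, 1, 3, 1, 2]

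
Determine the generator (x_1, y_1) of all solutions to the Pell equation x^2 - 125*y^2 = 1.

First expand sqrt(125) as a continued fraction. With x_i = (sqrt(125) + m_i)/d_i and (m_0, d_0) = (0, 1): a_0 = floor(sqrt(125)) = 11, since 11^2 = 121 <= 125 < 144 = 12^2.
Iterate m_{i+1} = d_i*a_i - m_i, d_{i+1} = (125 - m_{i+1}^2)/d_i, a_{i+1} = floor((a_0 + m_{i+1})/d_{i+1}):
  m_1 = 1*11 - 0 = 11, d_1 = (125 - 11^2)/1 = 4/1 = 4, a_1 = floor((11 + 11)/4) = 5.
  m_2 = 4*5 - 11 = 9, d_2 = (125 - 9^2)/4 = 44/4 = 11, a_2 = floor((11 + 9)/11) = 1.
  m_3 = 11*1 - 9 = 2, d_3 = (125 - 2^2)/11 = 121/11 = 11, a_3 = floor((11 + 2)/11) = 1.
  m_4 = 11*1 - 2 = 9, d_4 = (125 - 9^2)/11 = 44/11 = 4, a_4 = floor((11 + 9)/4) = 5.
  m_5 = 4*5 - 9 = 11, d_5 = (125 - 11^2)/4 = 4/4 = 1, a_5 = floor((11 + 11)/1) = 22.
  m_6 = 1*22 - 11 = 11, d_6 = (125 - 11^2)/1 = 4/1 = 4: (m_6, d_6) = (m_1, d_1) = (11, 4), so from here the quotients repeat a_1, ..., a_5; the period length is 5.
So sqrt(125) = [11; (5, 1, 1, 5, 22)] with period length k = 5.
k is odd, so (p_{k-1}, q_{k-1}) only solves x^2 - 125y^2 = -1 and the fundamental solution of x^2 - 125y^2 = 1 is (p_{2k-1}, q_{2k-1}) = (p_9, q_9); compute convergents through index 9, running through the period twice.
Convergents (p_i = a_i*p_{i-1} + p_{i-2}, q_i = a_i*q_{i-1} + q_{i-2} with p_{-2}=0, p_{-1}=1, q_{-2}=1, q_{-1}=0):
  i=0: a_0=11, p_0 = 11*1 + 0 = 11, q_0 = 11*0 + 1 = 1.
  i=1: a_1=5, p_1 = 5*11 + 1 = 56, q_1 = 5*1 + 0 = 5.
  i=2: a_2=1, p_2 = 1*56 + 11 = 67, q_2 = 1*5 + 1 = 6.
  i=3: a_3=1, p_3 = 1*67 + 56 = 123, q_3 = 1*6 + 5 = 11.
  i=4: a_4=5, p_4 = 5*123 + 67 = 682, q_4 = 5*11 + 6 = 61.
  i=5: a_5=22, p_5 = 22*682 + 123 = 15127, q_5 = 22*61 + 11 = 1353.
  i=6: a_6=5, p_6 = 5*15127 + 682 = 76317, q_6 = 5*1353 + 61 = 6826.
  i=7: a_7=1, p_7 = 1*76317 + 15127 = 91444, q_7 = 1*6826 + 1353 = 8179.
  i=8: a_8=1, p_8 = 1*91444 + 76317 = 167761, q_8 = 1*8179 + 6826 = 15005.
  i=9: a_9=5, p_9 = 5*167761 + 91444 = 930249, q_9 = 5*15005 + 8179 = 83204.
Indeed p_4^2 - 125*q_4^2 = 465124 - 465125 = -1, not +1.
Check: 930249^2 - 125*83204^2 = 865363202001 - 865363202000 = 1, so (x, y) = (930249, 83204) solves the equation, and by the theorem it is the least positive solution.

(x, y) = (930249, 83204)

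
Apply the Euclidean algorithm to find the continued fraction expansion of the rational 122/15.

[8; 7, 2]

Run the Euclidean algorithm on 122 and 15; the successive quotients are the partial quotients a_0, a_1, ... (each step inverts the fractional part left over by the previous one):
  122 = 8*15 + 2, so a_0 = 8.
  15 = 7*2 + 1, so a_1 = 7.
  2 = 2*1 + 0, so a_2 = 2.
The remainder reaches 0 after 3 divisions, so the expansion has 3 partial quotients, read off in order.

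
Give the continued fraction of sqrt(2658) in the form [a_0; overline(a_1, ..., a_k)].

[51; overline(1, 1, 3, 1, 50, 1, 3, 1, 1, 102)]

Write x_i = (sqrt(2658) + m_i)/d_i with (m_0, d_0) = (0, 1). a_0 = floor(sqrt(2658)) = 51, since 51^2 = 2601 <= 2658 < 2704 = 52^2.
Iterate m_{i+1} = d_i*a_i - m_i, d_{i+1} = (2658 - m_{i+1}^2)/d_i, a_{i+1} = floor((a_0 + m_{i+1})/d_{i+1}):
  m_1 = 1*51 - 0 = 51, d_1 = (2658 - 51^2)/1 = 57/1 = 57, a_1 = floor((51 + 51)/57) = 1.
  m_2 = 57*1 - 51 = 6, d_2 = (2658 - 6^2)/57 = 2622/57 = 46, a_2 = floor((51 + 6)/46) = 1.
  m_3 = 46*1 - 6 = 40, d_3 = (2658 - 40^2)/46 = 1058/46 = 23, a_3 = floor((51 + 40)/23) = 3.
  m_4 = 23*3 - 40 = 29, d_4 = (2658 - 29^2)/23 = 1817/23 = 79, a_4 = floor((51 + 29)/79) = 1.
  m_5 = 79*1 - 29 = 50, d_5 = (2658 - 50^2)/79 = 158/79 = 2, a_5 = floor((51 + 50)/2) = 50.
  m_6 = 2*50 - 50 = 50, d_6 = (2658 - 50^2)/2 = 158/2 = 79, a_6 = floor((51 + 50)/79) = 1.
  m_7 = 79*1 - 50 = 29, d_7 = (2658 - 29^2)/79 = 1817/79 = 23, a_7 = floor((51 + 29)/23) = 3.
  m_8 = 23*3 - 29 = 40, d_8 = (2658 - 40^2)/23 = 1058/23 = 46, a_8 = floor((51 + 40)/46) = 1.
  m_9 = 46*1 - 40 = 6, d_9 = (2658 - 6^2)/46 = 2622/46 = 57, a_9 = floor((51 + 6)/57) = 1.
  m_10 = 57*1 - 6 = 51, d_10 = (2658 - 51^2)/57 = 57/57 = 1, a_10 = floor((51 + 51)/1) = 102.
  m_11 = 1*102 - 51 = 51, d_11 = (2658 - 51^2)/1 = 57/1 = 57: (m_11, d_11) = (m_1, d_1) = (51, 57), so from here the quotients repeat a_1, ..., a_10; the period length is 10.
Hence the expansion of sqrt(2658) is a_0 = 51 followed by the repeating block 1, 1, 3, 1, 50, 1, 3, 1, 1, 102 (period 10).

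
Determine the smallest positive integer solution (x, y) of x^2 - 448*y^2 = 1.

(x, y) = (127, 6)

First expand sqrt(448) as a continued fraction. With x_i = (sqrt(448) + m_i)/d_i and (m_0, d_0) = (0, 1): a_0 = floor(sqrt(448)) = 21, since 21^2 = 441 <= 448 < 484 = 22^2.
Iterate m_{i+1} = d_i*a_i - m_i, d_{i+1} = (448 - m_{i+1}^2)/d_i, a_{i+1} = floor((a_0 + m_{i+1})/d_{i+1}):
  m_1 = 1*21 - 0 = 21, d_1 = (448 - 21^2)/1 = 7/1 = 7, a_1 = floor((21 + 21)/7) = 6.
  m_2 = 7*6 - 21 = 21, d_2 = (448 - 21^2)/7 = 7/7 = 1, a_2 = floor((21 + 21)/1) = 42.
  m_3 = 1*42 - 21 = 21, d_3 = (448 - 21^2)/1 = 7/1 = 7: (m_3, d_3) = (m_1, d_1) = (21, 7), so from here the quotients repeat a_1, a_2; the period length is 2.
So sqrt(448) = [21; (6, 42)] with period length k = 2.
k is even, so the fundamental solution of x^2 - 448y^2 = 1 is (p_{k-1}, q_{k-1}) = (p_1, q_1); compute convergents through index 1.
Convergents (p_i = a_i*p_{i-1} + p_{i-2}, q_i = a_i*q_{i-1} + q_{i-2} with p_{-2}=0, p_{-1}=1, q_{-2}=1, q_{-1}=0):
  i=0: a_0=21, p_0 = 21*1 + 0 = 21, q_0 = 21*0 + 1 = 1.
  i=1: a_1=6, p_1 = 6*21 + 1 = 127, q_1 = 6*1 + 0 = 6.
Check: 127^2 - 448*6^2 = 16129 - 16128 = 1, so (x, y) = (127, 6) solves the equation, and by the theorem it is the least positive solution.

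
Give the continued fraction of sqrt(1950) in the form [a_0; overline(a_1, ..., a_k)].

Write x_i = (sqrt(1950) + m_i)/d_i with (m_0, d_0) = (0, 1). a_0 = floor(sqrt(1950)) = 44, since 44^2 = 1936 <= 1950 < 2025 = 45^2.
Iterate m_{i+1} = d_i*a_i - m_i, d_{i+1} = (1950 - m_{i+1}^2)/d_i, a_{i+1} = floor((a_0 + m_{i+1})/d_{i+1}):
  m_1 = 1*44 - 0 = 44, d_1 = (1950 - 44^2)/1 = 14/1 = 14, a_1 = floor((44 + 44)/14) = 6.
  m_2 = 14*6 - 44 = 40, d_2 = (1950 - 40^2)/14 = 350/14 = 25, a_2 = floor((44 + 40)/25) = 3.
  m_3 = 25*3 - 40 = 35, d_3 = (1950 - 35^2)/25 = 725/25 = 29, a_3 = floor((44 + 35)/29) = 2.
  m_4 = 29*2 - 35 = 23, d_4 = (1950 - 23^2)/29 = 1421/29 = 49, a_4 = floor((44 + 23)/49) = 1.
  m_5 = 49*1 - 23 = 26, d_5 = (1950 - 26^2)/49 = 1274/49 = 26, a_5 = floor((44 + 26)/26) = 2.
  m_6 = 26*2 - 26 = 26, d_6 = (1950 - 26^2)/26 = 1274/26 = 49, a_6 = floor((44 + 26)/49) = 1.
  m_7 = 49*1 - 26 = 23, d_7 = (1950 - 23^2)/49 = 1421/49 = 29, a_7 = floor((44 + 23)/29) = 2.
  m_8 = 29*2 - 23 = 35, d_8 = (1950 - 35^2)/29 = 725/29 = 25, a_8 = floor((44 + 35)/25) = 3.
  m_9 = 25*3 - 35 = 40, d_9 = (1950 - 40^2)/25 = 350/25 = 14, a_9 = floor((44 + 40)/14) = 6.
  m_10 = 14*6 - 40 = 44, d_10 = (1950 - 44^2)/14 = 14/14 = 1, a_10 = floor((44 + 44)/1) = 88.
  m_11 = 1*88 - 44 = 44, d_11 = (1950 - 44^2)/1 = 14/1 = 14: (m_11, d_11) = (m_1, d_1) = (44, 14), so from here the quotients repeat a_1, ..., a_10; the period length is 10.
Hence the expansion of sqrt(1950) is a_0 = 44 followed by the repeating block 6, 3, 2, 1, 2, 1, 2, 3, 6, 88 (period 10).

[44; overline(6, 3, 2, 1, 2, 1, 2, 3, 6, 88)]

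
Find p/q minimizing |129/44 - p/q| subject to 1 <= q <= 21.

44/15

Expand x = 129/44 as a continued fraction with the Euclidean algorithm:
  129 = 2*44 + 41, so a_0 = 2.
  44 = 1*41 + 3, so a_1 = 1.
  41 = 13*3 + 2, so a_2 = 13.
  3 = 1*2 + 1, so a_3 = 1.
  2 = 2*1 + 0, so a_4 = 2.
so x = [2; 1, 13, 1, 2].
Convergents (p_i = a_i*p_{i-1} + p_{i-2}, q_i = a_i*q_{i-1} + q_{i-2} with p_{-2}=0, p_{-1}=1, q_{-2}=1, q_{-1}=0), until the denominator exceeds 21:
  i=0: a_0=2, p_0 = 2*1 + 0 = 2, q_0 = 2*0 + 1 = 1.
  i=1: a_1=1, p_1 = 1*2 + 1 = 3, q_1 = 1*1 + 0 = 1.
  i=2: a_2=13, p_2 = 13*3 + 2 = 41, q_2 = 13*1 + 1 = 14.
  i=3: a_3=1, p_3 = 1*41 + 3 = 44, q_3 = 1*14 + 1 = 15.
  i=4: a_4=2, p_4 = 2*44 + 41 = 129, q_4 = 2*15 + 14 = 44.
q_4 = 44 > 21, so the last convergent with denominator <= 21 is p_3/q_3 = 44/15.
The closest fraction with denominator <= 21 is either p_3/q_3 or the intermediate fraction (k*p_3 + p_2)/(k*q_3 + q_2) with the largest k >= 1 whose denominator stays <= 21; these approach x as k grows, and every other convergent or intermediate fraction in range is farther away.
Largest k: floor((21 - q_2)/q_3) = floor((21 - 14)/15) = 0.
Since k = 0, no intermediate fraction beyond p_3/q_3 has denominator <= 21, so the convergent 44/15 is the closest (its error is |129*15 - 44*44|/(44*15) = 1/660).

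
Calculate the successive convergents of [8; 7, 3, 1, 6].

8/1, 57/7, 179/22, 236/29, 1595/196

Using the convergent recurrence p_i = a_i*p_{i-1} + p_{i-2}, q_i = a_i*q_{i-1} + q_{i-2} with p_{-2}=0, p_{-1}=1, q_{-2}=1, q_{-1}=0:
  i=0: a_0=8, p_0 = 8*1 + 0 = 8, q_0 = 8*0 + 1 = 1.
  i=1: a_1=7, p_1 = 7*8 + 1 = 57, q_1 = 7*1 + 0 = 7.
  i=2: a_2=3, p_2 = 3*57 + 8 = 179, q_2 = 3*7 + 1 = 22.
  i=3: a_3=1, p_3 = 1*179 + 57 = 236, q_3 = 1*22 + 7 = 29.
  i=4: a_4=6, p_4 = 6*236 + 179 = 1595, q_4 = 6*29 + 22 = 196.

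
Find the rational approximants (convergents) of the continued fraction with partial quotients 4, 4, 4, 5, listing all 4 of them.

4/1, 17/4, 72/17, 377/89

Using the convergent recurrence p_i = a_i*p_{i-1} + p_{i-2}, q_i = a_i*q_{i-1} + q_{i-2} with p_{-2}=0, p_{-1}=1, q_{-2}=1, q_{-1}=0:
  i=0: a_0=4, p_0 = 4*1 + 0 = 4, q_0 = 4*0 + 1 = 1.
  i=1: a_1=4, p_1 = 4*4 + 1 = 17, q_1 = 4*1 + 0 = 4.
  i=2: a_2=4, p_2 = 4*17 + 4 = 72, q_2 = 4*4 + 1 = 17.
  i=3: a_3=5, p_3 = 5*72 + 17 = 377, q_3 = 5*17 + 4 = 89.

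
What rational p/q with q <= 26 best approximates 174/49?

71/20

Expand x = 174/49 as a continued fraction with the Euclidean algorithm:
  174 = 3*49 + 27, so a_0 = 3.
  49 = 1*27 + 22, so a_1 = 1.
  27 = 1*22 + 5, so a_2 = 1.
  22 = 4*5 + 2, so a_3 = 4.
  5 = 2*2 + 1, so a_4 = 2.
  2 = 2*1 + 0, so a_5 = 2.
so x = [3; 1, 1, 4, 2, 2].
Convergents (p_i = a_i*p_{i-1} + p_{i-2}, q_i = a_i*q_{i-1} + q_{i-2} with p_{-2}=0, p_{-1}=1, q_{-2}=1, q_{-1}=0), until the denominator exceeds 26:
  i=0: a_0=3, p_0 = 3*1 + 0 = 3, q_0 = 3*0 + 1 = 1.
  i=1: a_1=1, p_1 = 1*3 + 1 = 4, q_1 = 1*1 + 0 = 1.
  i=2: a_2=1, p_2 = 1*4 + 3 = 7, q_2 = 1*1 + 1 = 2.
  i=3: a_3=4, p_3 = 4*7 + 4 = 32, q_3 = 4*2 + 1 = 9.
  i=4: a_4=2, p_4 = 2*32 + 7 = 71, q_4 = 2*9 + 2 = 20.
  i=5: a_5=2, p_5 = 2*71 + 32 = 174, q_5 = 2*20 + 9 = 49.
q_5 = 49 > 26, so the last convergent with denominator <= 26 is p_4/q_4 = 71/20.
The closest fraction with denominator <= 26 is either p_4/q_4 or the intermediate fraction (k*p_4 + p_3)/(k*q_4 + q_3) with the largest k >= 1 whose denominator stays <= 26; these approach x as k grows, and every other convergent or intermediate fraction in range is farther away.
Largest k: floor((26 - q_3)/q_4) = floor((26 - 9)/20) = 0.
Since k = 0, no intermediate fraction beyond p_4/q_4 has denominator <= 26, so the convergent 71/20 is the closest (its error is |174*20 - 71*49|/(49*20) = 1/980).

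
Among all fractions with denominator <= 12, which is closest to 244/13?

169/9

Expand x = 244/13 as a continued fraction with the Euclidean algorithm:
  244 = 18*13 + 10, so a_0 = 18.
  13 = 1*10 + 3, so a_1 = 1.
  10 = 3*3 + 1, so a_2 = 3.
  3 = 3*1 + 0, so a_3 = 3.
so x = [18; 1, 3, 3].
Convergents (p_i = a_i*p_{i-1} + p_{i-2}, q_i = a_i*q_{i-1} + q_{i-2} with p_{-2}=0, p_{-1}=1, q_{-2}=1, q_{-1}=0), until the denominator exceeds 12:
  i=0: a_0=18, p_0 = 18*1 + 0 = 18, q_0 = 18*0 + 1 = 1.
  i=1: a_1=1, p_1 = 1*18 + 1 = 19, q_1 = 1*1 + 0 = 1.
  i=2: a_2=3, p_2 = 3*19 + 18 = 75, q_2 = 3*1 + 1 = 4.
  i=3: a_3=3, p_3 = 3*75 + 19 = 244, q_3 = 3*4 + 1 = 13.
q_3 = 13 > 12, so the last convergent with denominator <= 12 is p_2/q_2 = 75/4.
The closest fraction with denominator <= 12 is either p_2/q_2 or the intermediate fraction (k*p_2 + p_1)/(k*q_2 + q_1) with the largest k >= 1 whose denominator stays <= 12; these approach x as k grows, and every other convergent or intermediate fraction in range is farther away.
Largest k: floor((12 - q_1)/q_2) = floor((12 - 1)/4) = 2.
That gives (2*75 + 19)/(2*4 + 1) = 169/9.
Compare the errors: |x - 75/4| = |244*4 - 75*13|/(13*4) = 1/52, and |x - 169/9| = |244*9 - 169*13|/(13*9) = 1/117.
Cross-multiplying, 1*52 = 52 < 117 = 1*117, so 1/117 is smaller: the intermediate fraction 169/9 is closer to x than 75/4.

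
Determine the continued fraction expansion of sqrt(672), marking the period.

[25; (1, 11, 1, 50)]

Write x_i = (sqrt(672) + m_i)/d_i with (m_0, d_0) = (0, 1). a_0 = floor(sqrt(672)) = 25, since 25^2 = 625 <= 672 < 676 = 26^2.
Iterate m_{i+1} = d_i*a_i - m_i, d_{i+1} = (672 - m_{i+1}^2)/d_i, a_{i+1} = floor((a_0 + m_{i+1})/d_{i+1}):
  m_1 = 1*25 - 0 = 25, d_1 = (672 - 25^2)/1 = 47/1 = 47, a_1 = floor((25 + 25)/47) = 1.
  m_2 = 47*1 - 25 = 22, d_2 = (672 - 22^2)/47 = 188/47 = 4, a_2 = floor((25 + 22)/4) = 11.
  m_3 = 4*11 - 22 = 22, d_3 = (672 - 22^2)/4 = 188/4 = 47, a_3 = floor((25 + 22)/47) = 1.
  m_4 = 47*1 - 22 = 25, d_4 = (672 - 25^2)/47 = 47/47 = 1, a_4 = floor((25 + 25)/1) = 50.
  m_5 = 1*50 - 25 = 25, d_5 = (672 - 25^2)/1 = 47/1 = 47: (m_5, d_5) = (m_1, d_1) = (25, 47), so from here the quotients repeat a_1, ..., a_4; the period length is 4.
Hence the expansion of sqrt(672) is a_0 = 25 followed by the repeating block 1, 11, 1, 50 (period 4).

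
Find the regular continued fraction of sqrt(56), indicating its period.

Write x_i = (sqrt(56) + m_i)/d_i with (m_0, d_0) = (0, 1). a_0 = floor(sqrt(56)) = 7, since 7^2 = 49 <= 56 < 64 = 8^2.
Iterate m_{i+1} = d_i*a_i - m_i, d_{i+1} = (56 - m_{i+1}^2)/d_i, a_{i+1} = floor((a_0 + m_{i+1})/d_{i+1}):
  m_1 = 1*7 - 0 = 7, d_1 = (56 - 7^2)/1 = 7/1 = 7, a_1 = floor((7 + 7)/7) = 2.
  m_2 = 7*2 - 7 = 7, d_2 = (56 - 7^2)/7 = 7/7 = 1, a_2 = floor((7 + 7)/1) = 14.
  m_3 = 1*14 - 7 = 7, d_3 = (56 - 7^2)/1 = 7/1 = 7: (m_3, d_3) = (m_1, d_1) = (7, 7), so from here the quotients repeat a_1, a_2; the period length is 2.
Hence the expansion of sqrt(56) is a_0 = 7 followed by the repeating block 2, 14 (period 2).

[7; (2, 14)]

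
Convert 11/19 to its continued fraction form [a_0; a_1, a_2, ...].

Run the Euclidean algorithm on 11 and 19; the successive quotients are the partial quotients a_0, a_1, ... (each step inverts the fractional part left over by the previous one):
  11 = 0*19 + 11, so a_0 = 0.
  19 = 1*11 + 8, so a_1 = 1.
  11 = 1*8 + 3, so a_2 = 1.
  8 = 2*3 + 2, so a_3 = 2.
  3 = 1*2 + 1, so a_4 = 1.
  2 = 2*1 + 0, so a_5 = 2.
The remainder reaches 0 after 6 divisions, so the expansion has 6 partial quotients, read off in order.

[0; 1, 1, 2, 1, 2]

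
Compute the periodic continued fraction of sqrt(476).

Write x_i = (sqrt(476) + m_i)/d_i with (m_0, d_0) = (0, 1). a_0 = floor(sqrt(476)) = 21, since 21^2 = 441 <= 476 < 484 = 22^2.
Iterate m_{i+1} = d_i*a_i - m_i, d_{i+1} = (476 - m_{i+1}^2)/d_i, a_{i+1} = floor((a_0 + m_{i+1})/d_{i+1}):
  m_1 = 1*21 - 0 = 21, d_1 = (476 - 21^2)/1 = 35/1 = 35, a_1 = floor((21 + 21)/35) = 1.
  m_2 = 35*1 - 21 = 14, d_2 = (476 - 14^2)/35 = 280/35 = 8, a_2 = floor((21 + 14)/8) = 4.
  m_3 = 8*4 - 14 = 18, d_3 = (476 - 18^2)/8 = 152/8 = 19, a_3 = floor((21 + 18)/19) = 2.
  m_4 = 19*2 - 18 = 20, d_4 = (476 - 20^2)/19 = 76/19 = 4, a_4 = floor((21 + 20)/4) = 10.
  m_5 = 4*10 - 20 = 20, d_5 = (476 - 20^2)/4 = 76/4 = 19, a_5 = floor((21 + 20)/19) = 2.
  m_6 = 19*2 - 20 = 18, d_6 = (476 - 18^2)/19 = 152/19 = 8, a_6 = floor((21 + 18)/8) = 4.
  m_7 = 8*4 - 18 = 14, d_7 = (476 - 14^2)/8 = 280/8 = 35, a_7 = floor((21 + 14)/35) = 1.
  m_8 = 35*1 - 14 = 21, d_8 = (476 - 21^2)/35 = 35/35 = 1, a_8 = floor((21 + 21)/1) = 42.
  m_9 = 1*42 - 21 = 21, d_9 = (476 - 21^2)/1 = 35/1 = 35: (m_9, d_9) = (m_1, d_1) = (21, 35), so from here the quotients repeat a_1, ..., a_8; the period length is 8.
Hence the expansion of sqrt(476) is a_0 = 21 followed by the repeating block 1, 4, 2, 10, 2, 4, 1, 42 (period 8).

[21; (1, 4, 2, 10, 2, 4, 1, 42)]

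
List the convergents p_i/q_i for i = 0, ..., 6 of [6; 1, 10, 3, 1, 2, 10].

6/1, 7/1, 76/11, 235/34, 311/45, 857/124, 8881/1285

Using the convergent recurrence p_i = a_i*p_{i-1} + p_{i-2}, q_i = a_i*q_{i-1} + q_{i-2} with p_{-2}=0, p_{-1}=1, q_{-2}=1, q_{-1}=0:
  i=0: a_0=6, p_0 = 6*1 + 0 = 6, q_0 = 6*0 + 1 = 1.
  i=1: a_1=1, p_1 = 1*6 + 1 = 7, q_1 = 1*1 + 0 = 1.
  i=2: a_2=10, p_2 = 10*7 + 6 = 76, q_2 = 10*1 + 1 = 11.
  i=3: a_3=3, p_3 = 3*76 + 7 = 235, q_3 = 3*11 + 1 = 34.
  i=4: a_4=1, p_4 = 1*235 + 76 = 311, q_4 = 1*34 + 11 = 45.
  i=5: a_5=2, p_5 = 2*311 + 235 = 857, q_5 = 2*45 + 34 = 124.
  i=6: a_6=10, p_6 = 10*857 + 311 = 8881, q_6 = 10*124 + 45 = 1285.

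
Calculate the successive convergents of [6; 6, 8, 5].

6/1, 37/6, 302/49, 1547/251

Using the convergent recurrence p_i = a_i*p_{i-1} + p_{i-2}, q_i = a_i*q_{i-1} + q_{i-2} with p_{-2}=0, p_{-1}=1, q_{-2}=1, q_{-1}=0:
  i=0: a_0=6, p_0 = 6*1 + 0 = 6, q_0 = 6*0 + 1 = 1.
  i=1: a_1=6, p_1 = 6*6 + 1 = 37, q_1 = 6*1 + 0 = 6.
  i=2: a_2=8, p_2 = 8*37 + 6 = 302, q_2 = 8*6 + 1 = 49.
  i=3: a_3=5, p_3 = 5*302 + 37 = 1547, q_3 = 5*49 + 6 = 251.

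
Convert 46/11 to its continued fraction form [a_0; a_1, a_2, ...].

[4; 5, 2]

Run the Euclidean algorithm on 46 and 11; the successive quotients are the partial quotients a_0, a_1, ... (each step inverts the fractional part left over by the previous one):
  46 = 4*11 + 2, so a_0 = 4.
  11 = 5*2 + 1, so a_1 = 5.
  2 = 2*1 + 0, so a_2 = 2.
The remainder reaches 0 after 3 divisions, so the expansion has 3 partial quotients, read off in order.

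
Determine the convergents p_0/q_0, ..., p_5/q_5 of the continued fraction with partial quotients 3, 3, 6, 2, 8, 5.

3/1, 10/3, 63/19, 136/41, 1151/347, 5891/1776

Using the convergent recurrence p_i = a_i*p_{i-1} + p_{i-2}, q_i = a_i*q_{i-1} + q_{i-2} with p_{-2}=0, p_{-1}=1, q_{-2}=1, q_{-1}=0:
  i=0: a_0=3, p_0 = 3*1 + 0 = 3, q_0 = 3*0 + 1 = 1.
  i=1: a_1=3, p_1 = 3*3 + 1 = 10, q_1 = 3*1 + 0 = 3.
  i=2: a_2=6, p_2 = 6*10 + 3 = 63, q_2 = 6*3 + 1 = 19.
  i=3: a_3=2, p_3 = 2*63 + 10 = 136, q_3 = 2*19 + 3 = 41.
  i=4: a_4=8, p_4 = 8*136 + 63 = 1151, q_4 = 8*41 + 19 = 347.
  i=5: a_5=5, p_5 = 5*1151 + 136 = 5891, q_5 = 5*347 + 41 = 1776.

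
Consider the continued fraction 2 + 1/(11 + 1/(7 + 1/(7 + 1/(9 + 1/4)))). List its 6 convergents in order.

2/1, 23/11, 163/78, 1164/557, 10639/5091, 43720/20921

Using the convergent recurrence p_i = a_i*p_{i-1} + p_{i-2}, q_i = a_i*q_{i-1} + q_{i-2} with p_{-2}=0, p_{-1}=1, q_{-2}=1, q_{-1}=0:
  i=0: a_0=2, p_0 = 2*1 + 0 = 2, q_0 = 2*0 + 1 = 1.
  i=1: a_1=11, p_1 = 11*2 + 1 = 23, q_1 = 11*1 + 0 = 11.
  i=2: a_2=7, p_2 = 7*23 + 2 = 163, q_2 = 7*11 + 1 = 78.
  i=3: a_3=7, p_3 = 7*163 + 23 = 1164, q_3 = 7*78 + 11 = 557.
  i=4: a_4=9, p_4 = 9*1164 + 163 = 10639, q_4 = 9*557 + 78 = 5091.
  i=5: a_5=4, p_5 = 4*10639 + 1164 = 43720, q_5 = 4*5091 + 557 = 20921.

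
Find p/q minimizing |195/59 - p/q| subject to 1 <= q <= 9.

23/7

Expand x = 195/59 as a continued fraction with the Euclidean algorithm:
  195 = 3*59 + 18, so a_0 = 3.
  59 = 3*18 + 5, so a_1 = 3.
  18 = 3*5 + 3, so a_2 = 3.
  5 = 1*3 + 2, so a_3 = 1.
  3 = 1*2 + 1, so a_4 = 1.
  2 = 2*1 + 0, so a_5 = 2.
so x = [3; 3, 3, 1, 1, 2].
Convergents (p_i = a_i*p_{i-1} + p_{i-2}, q_i = a_i*q_{i-1} + q_{i-2} with p_{-2}=0, p_{-1}=1, q_{-2}=1, q_{-1}=0), until the denominator exceeds 9:
  i=0: a_0=3, p_0 = 3*1 + 0 = 3, q_0 = 3*0 + 1 = 1.
  i=1: a_1=3, p_1 = 3*3 + 1 = 10, q_1 = 3*1 + 0 = 3.
  i=2: a_2=3, p_2 = 3*10 + 3 = 33, q_2 = 3*3 + 1 = 10.
q_2 = 10 > 9, so the last convergent with denominator <= 9 is p_1/q_1 = 10/3.
The closest fraction with denominator <= 9 is either p_1/q_1 or the intermediate fraction (k*p_1 + p_0)/(k*q_1 + q_0) with the largest k >= 1 whose denominator stays <= 9; these approach x as k grows, and every other convergent or intermediate fraction in range is farther away.
Largest k: floor((9 - q_0)/q_1) = floor((9 - 1)/3) = 2.
That gives (2*10 + 3)/(2*3 + 1) = 23/7.
Compare the errors: |x - 10/3| = |195*3 - 10*59|/(59*3) = 5/177, and |x - 23/7| = |195*7 - 23*59|/(59*7) = 8/413.
Cross-multiplying, 8*177 = 1416 < 2065 = 5*413, so 8/413 is smaller: the intermediate fraction 23/7 is closer to x than 10/3.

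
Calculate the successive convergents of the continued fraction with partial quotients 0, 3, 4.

Using the convergent recurrence p_i = a_i*p_{i-1} + p_{i-2}, q_i = a_i*q_{i-1} + q_{i-2} with p_{-2}=0, p_{-1}=1, q_{-2}=1, q_{-1}=0:
  i=0: a_0=0, p_0 = 0*1 + 0 = 0, q_0 = 0*0 + 1 = 1.
  i=1: a_1=3, p_1 = 3*0 + 1 = 1, q_1 = 3*1 + 0 = 3.
  i=2: a_2=4, p_2 = 4*1 + 0 = 4, q_2 = 4*3 + 1 = 13.

0/1, 1/3, 4/13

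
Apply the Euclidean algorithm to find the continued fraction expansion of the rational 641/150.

Run the Euclidean algorithm on 641 and 150; the successive quotients are the partial quotients a_0, a_1, ... (each step inverts the fractional part left over by the previous one):
  641 = 4*150 + 41, so a_0 = 4.
  150 = 3*41 + 27, so a_1 = 3.
  41 = 1*27 + 14, so a_2 = 1.
  27 = 1*14 + 13, so a_3 = 1.
  14 = 1*13 + 1, so a_4 = 1.
  13 = 13*1 + 0, so a_5 = 13.
The remainder reaches 0 after 6 divisions, so the expansion has 6 partial quotients, read off in order.

[4; 3, 1, 1, 1, 13]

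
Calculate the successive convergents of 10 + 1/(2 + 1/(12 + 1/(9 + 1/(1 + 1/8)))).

10/1, 21/2, 262/25, 2379/227, 2641/252, 23507/2243

Using the convergent recurrence p_i = a_i*p_{i-1} + p_{i-2}, q_i = a_i*q_{i-1} + q_{i-2} with p_{-2}=0, p_{-1}=1, q_{-2}=1, q_{-1}=0:
  i=0: a_0=10, p_0 = 10*1 + 0 = 10, q_0 = 10*0 + 1 = 1.
  i=1: a_1=2, p_1 = 2*10 + 1 = 21, q_1 = 2*1 + 0 = 2.
  i=2: a_2=12, p_2 = 12*21 + 10 = 262, q_2 = 12*2 + 1 = 25.
  i=3: a_3=9, p_3 = 9*262 + 21 = 2379, q_3 = 9*25 + 2 = 227.
  i=4: a_4=1, p_4 = 1*2379 + 262 = 2641, q_4 = 1*227 + 25 = 252.
  i=5: a_5=8, p_5 = 8*2641 + 2379 = 23507, q_5 = 8*252 + 227 = 2243.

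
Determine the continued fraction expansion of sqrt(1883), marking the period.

[43; (2, 1, 1, 5, 1, 1, 2, 86)]

Write x_i = (sqrt(1883) + m_i)/d_i with (m_0, d_0) = (0, 1). a_0 = floor(sqrt(1883)) = 43, since 43^2 = 1849 <= 1883 < 1936 = 44^2.
Iterate m_{i+1} = d_i*a_i - m_i, d_{i+1} = (1883 - m_{i+1}^2)/d_i, a_{i+1} = floor((a_0 + m_{i+1})/d_{i+1}):
  m_1 = 1*43 - 0 = 43, d_1 = (1883 - 43^2)/1 = 34/1 = 34, a_1 = floor((43 + 43)/34) = 2.
  m_2 = 34*2 - 43 = 25, d_2 = (1883 - 25^2)/34 = 1258/34 = 37, a_2 = floor((43 + 25)/37) = 1.
  m_3 = 37*1 - 25 = 12, d_3 = (1883 - 12^2)/37 = 1739/37 = 47, a_3 = floor((43 + 12)/47) = 1.
  m_4 = 47*1 - 12 = 35, d_4 = (1883 - 35^2)/47 = 658/47 = 14, a_4 = floor((43 + 35)/14) = 5.
  m_5 = 14*5 - 35 = 35, d_5 = (1883 - 35^2)/14 = 658/14 = 47, a_5 = floor((43 + 35)/47) = 1.
  m_6 = 47*1 - 35 = 12, d_6 = (1883 - 12^2)/47 = 1739/47 = 37, a_6 = floor((43 + 12)/37) = 1.
  m_7 = 37*1 - 12 = 25, d_7 = (1883 - 25^2)/37 = 1258/37 = 34, a_7 = floor((43 + 25)/34) = 2.
  m_8 = 34*2 - 25 = 43, d_8 = (1883 - 43^2)/34 = 34/34 = 1, a_8 = floor((43 + 43)/1) = 86.
  m_9 = 1*86 - 43 = 43, d_9 = (1883 - 43^2)/1 = 34/1 = 34: (m_9, d_9) = (m_1, d_1) = (43, 34), so from here the quotients repeat a_1, ..., a_8; the period length is 8.
Hence the expansion of sqrt(1883) is a_0 = 43 followed by the repeating block 2, 1, 1, 5, 1, 1, 2, 86 (period 8).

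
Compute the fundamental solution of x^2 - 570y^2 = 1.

First expand sqrt(570) as a continued fraction. With x_i = (sqrt(570) + m_i)/d_i and (m_0, d_0) = (0, 1): a_0 = floor(sqrt(570)) = 23, since 23^2 = 529 <= 570 < 576 = 24^2.
Iterate m_{i+1} = d_i*a_i - m_i, d_{i+1} = (570 - m_{i+1}^2)/d_i, a_{i+1} = floor((a_0 + m_{i+1})/d_{i+1}):
  m_1 = 1*23 - 0 = 23, d_1 = (570 - 23^2)/1 = 41/1 = 41, a_1 = floor((23 + 23)/41) = 1.
  m_2 = 41*1 - 23 = 18, d_2 = (570 - 18^2)/41 = 246/41 = 6, a_2 = floor((23 + 18)/6) = 6.
  m_3 = 6*6 - 18 = 18, d_3 = (570 - 18^2)/6 = 246/6 = 41, a_3 = floor((23 + 18)/41) = 1.
  m_4 = 41*1 - 18 = 23, d_4 = (570 - 23^2)/41 = 41/41 = 1, a_4 = floor((23 + 23)/1) = 46.
  m_5 = 1*46 - 23 = 23, d_5 = (570 - 23^2)/1 = 41/1 = 41: (m_5, d_5) = (m_1, d_1) = (23, 41), so from here the quotients repeat a_1, ..., a_4; the period length is 4.
So sqrt(570) = [23; (1, 6, 1, 46)] with period length k = 4.
k is even, so the fundamental solution of x^2 - 570y^2 = 1 is (p_{k-1}, q_{k-1}) = (p_3, q_3); compute convergents through index 3.
Convergents (p_i = a_i*p_{i-1} + p_{i-2}, q_i = a_i*q_{i-1} + q_{i-2} with p_{-2}=0, p_{-1}=1, q_{-2}=1, q_{-1}=0):
  i=0: a_0=23, p_0 = 23*1 + 0 = 23, q_0 = 23*0 + 1 = 1.
  i=1: a_1=1, p_1 = 1*23 + 1 = 24, q_1 = 1*1 + 0 = 1.
  i=2: a_2=6, p_2 = 6*24 + 23 = 167, q_2 = 6*1 + 1 = 7.
  i=3: a_3=1, p_3 = 1*167 + 24 = 191, q_3 = 1*7 + 1 = 8.
Check: 191^2 - 570*8^2 = 36481 - 36480 = 1, so (x, y) = (191, 8) solves the equation, and by the theorem it is the least positive solution.

(x, y) = (191, 8)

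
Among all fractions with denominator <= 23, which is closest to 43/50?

Expand x = 43/50 as a continued fraction with the Euclidean algorithm:
  43 = 0*50 + 43, so a_0 = 0.
  50 = 1*43 + 7, so a_1 = 1.
  43 = 6*7 + 1, so a_2 = 6.
  7 = 7*1 + 0, so a_3 = 7.
so x = [0; 1, 6, 7].
Convergents (p_i = a_i*p_{i-1} + p_{i-2}, q_i = a_i*q_{i-1} + q_{i-2} with p_{-2}=0, p_{-1}=1, q_{-2}=1, q_{-1}=0), until the denominator exceeds 23:
  i=0: a_0=0, p_0 = 0*1 + 0 = 0, q_0 = 0*0 + 1 = 1.
  i=1: a_1=1, p_1 = 1*0 + 1 = 1, q_1 = 1*1 + 0 = 1.
  i=2: a_2=6, p_2 = 6*1 + 0 = 6, q_2 = 6*1 + 1 = 7.
  i=3: a_3=7, p_3 = 7*6 + 1 = 43, q_3 = 7*7 + 1 = 50.
q_3 = 50 > 23, so the last convergent with denominator <= 23 is p_2/q_2 = 6/7.
The closest fraction with denominator <= 23 is either p_2/q_2 or the intermediate fraction (k*p_2 + p_1)/(k*q_2 + q_1) with the largest k >= 1 whose denominator stays <= 23; these approach x as k grows, and every other convergent or intermediate fraction in range is farther away.
Largest k: floor((23 - q_1)/q_2) = floor((23 - 1)/7) = 3.
That gives (3*6 + 1)/(3*7 + 1) = 19/22.
Compare the errors: |x - 6/7| = |43*7 - 6*50|/(50*7) = 1/350, and |x - 19/22| = |43*22 - 19*50|/(50*22) = 4/1100.
Cross-multiplying, 1*1100 = 1100 < 1400 = 4*350, so 1/350 is smaller: the convergent 6/7 is closer to x than 19/22.

6/7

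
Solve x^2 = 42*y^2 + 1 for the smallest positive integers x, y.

First expand sqrt(42) as a continued fraction. With x_i = (sqrt(42) + m_i)/d_i and (m_0, d_0) = (0, 1): a_0 = floor(sqrt(42)) = 6, since 6^2 = 36 <= 42 < 49 = 7^2.
Iterate m_{i+1} = d_i*a_i - m_i, d_{i+1} = (42 - m_{i+1}^2)/d_i, a_{i+1} = floor((a_0 + m_{i+1})/d_{i+1}):
  m_1 = 1*6 - 0 = 6, d_1 = (42 - 6^2)/1 = 6/1 = 6, a_1 = floor((6 + 6)/6) = 2.
  m_2 = 6*2 - 6 = 6, d_2 = (42 - 6^2)/6 = 6/6 = 1, a_2 = floor((6 + 6)/1) = 12.
  m_3 = 1*12 - 6 = 6, d_3 = (42 - 6^2)/1 = 6/1 = 6: (m_3, d_3) = (m_1, d_1) = (6, 6), so from here the quotients repeat a_1, a_2; the period length is 2.
So sqrt(42) = [6; (2, 12)] with period length k = 2.
k is even, so the fundamental solution of x^2 - 42y^2 = 1 is (p_{k-1}, q_{k-1}) = (p_1, q_1); compute convergents through index 1.
Convergents (p_i = a_i*p_{i-1} + p_{i-2}, q_i = a_i*q_{i-1} + q_{i-2} with p_{-2}=0, p_{-1}=1, q_{-2}=1, q_{-1}=0):
  i=0: a_0=6, p_0 = 6*1 + 0 = 6, q_0 = 6*0 + 1 = 1.
  i=1: a_1=2, p_1 = 2*6 + 1 = 13, q_1 = 2*1 + 0 = 2.
Check: 13^2 - 42*2^2 = 169 - 168 = 1, so (x, y) = (13, 2) solves the equation, and by the theorem it is the least positive solution.

(x, y) = (13, 2)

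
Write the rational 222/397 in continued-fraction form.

Run the Euclidean algorithm on 222 and 397; the successive quotients are the partial quotients a_0, a_1, ... (each step inverts the fractional part left over by the previous one):
  222 = 0*397 + 222, so a_0 = 0.
  397 = 1*222 + 175, so a_1 = 1.
  222 = 1*175 + 47, so a_2 = 1.
  175 = 3*47 + 34, so a_3 = 3.
  47 = 1*34 + 13, so a_4 = 1.
  34 = 2*13 + 8, so a_5 = 2.
  13 = 1*8 + 5, so a_6 = 1.
  8 = 1*5 + 3, so a_7 = 1.
  5 = 1*3 + 2, so a_8 = 1.
  3 = 1*2 + 1, so a_9 = 1.
  2 = 2*1 + 0, so a_10 = 2.
The remainder reaches 0 after 11 divisions, so the expansion has 11 partial quotients, read off in order.

[0; 1, 1, 3, 1, 2, 1, 1, 1, 1, 2]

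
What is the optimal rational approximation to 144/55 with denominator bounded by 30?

Expand x = 144/55 as a continued fraction with the Euclidean algorithm:
  144 = 2*55 + 34, so a_0 = 2.
  55 = 1*34 + 21, so a_1 = 1.
  34 = 1*21 + 13, so a_2 = 1.
  21 = 1*13 + 8, so a_3 = 1.
  13 = 1*8 + 5, so a_4 = 1.
  8 = 1*5 + 3, so a_5 = 1.
  5 = 1*3 + 2, so a_6 = 1.
  3 = 1*2 + 1, so a_7 = 1.
  2 = 2*1 + 0, so a_8 = 2.
so x = [2; 1, 1, 1, 1, 1, 1, 1, 2].
Convergents (p_i = a_i*p_{i-1} + p_{i-2}, q_i = a_i*q_{i-1} + q_{i-2} with p_{-2}=0, p_{-1}=1, q_{-2}=1, q_{-1}=0), until the denominator exceeds 30:
  i=0: a_0=2, p_0 = 2*1 + 0 = 2, q_0 = 2*0 + 1 = 1.
  i=1: a_1=1, p_1 = 1*2 + 1 = 3, q_1 = 1*1 + 0 = 1.
  i=2: a_2=1, p_2 = 1*3 + 2 = 5, q_2 = 1*1 + 1 = 2.
  i=3: a_3=1, p_3 = 1*5 + 3 = 8, q_3 = 1*2 + 1 = 3.
  i=4: a_4=1, p_4 = 1*8 + 5 = 13, q_4 = 1*3 + 2 = 5.
  i=5: a_5=1, p_5 = 1*13 + 8 = 21, q_5 = 1*5 + 3 = 8.
  i=6: a_6=1, p_6 = 1*21 + 13 = 34, q_6 = 1*8 + 5 = 13.
  i=7: a_7=1, p_7 = 1*34 + 21 = 55, q_7 = 1*13 + 8 = 21.
  i=8: a_8=2, p_8 = 2*55 + 34 = 144, q_8 = 2*21 + 13 = 55.
q_8 = 55 > 30, so the last convergent with denominator <= 30 is p_7/q_7 = 55/21.
The closest fraction with denominator <= 30 is either p_7/q_7 or the intermediate fraction (k*p_7 + p_6)/(k*q_7 + q_6) with the largest k >= 1 whose denominator stays <= 30; these approach x as k grows, and every other convergent or intermediate fraction in range is farther away.
Largest k: floor((30 - q_6)/q_7) = floor((30 - 13)/21) = 0.
Since k = 0, no intermediate fraction beyond p_7/q_7 has denominator <= 30, so the convergent 55/21 is the closest (its error is |144*21 - 55*55|/(55*21) = 1/1155).

55/21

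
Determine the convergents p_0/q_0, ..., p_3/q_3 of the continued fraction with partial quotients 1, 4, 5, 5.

Using the convergent recurrence p_i = a_i*p_{i-1} + p_{i-2}, q_i = a_i*q_{i-1} + q_{i-2} with p_{-2}=0, p_{-1}=1, q_{-2}=1, q_{-1}=0:
  i=0: a_0=1, p_0 = 1*1 + 0 = 1, q_0 = 1*0 + 1 = 1.
  i=1: a_1=4, p_1 = 4*1 + 1 = 5, q_1 = 4*1 + 0 = 4.
  i=2: a_2=5, p_2 = 5*5 + 1 = 26, q_2 = 5*4 + 1 = 21.
  i=3: a_3=5, p_3 = 5*26 + 5 = 135, q_3 = 5*21 + 4 = 109.

1/1, 5/4, 26/21, 135/109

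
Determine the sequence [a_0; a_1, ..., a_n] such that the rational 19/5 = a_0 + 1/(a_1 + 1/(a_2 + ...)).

[3; 1, 4]

Run the Euclidean algorithm on 19 and 5; the successive quotients are the partial quotients a_0, a_1, ... (each step inverts the fractional part left over by the previous one):
  19 = 3*5 + 4, so a_0 = 3.
  5 = 1*4 + 1, so a_1 = 1.
  4 = 4*1 + 0, so a_2 = 4.
The remainder reaches 0 after 3 divisions, so the expansion has 3 partial quotients, read off in order.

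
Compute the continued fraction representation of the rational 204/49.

Run the Euclidean algorithm on 204 and 49; the successive quotients are the partial quotients a_0, a_1, ... (each step inverts the fractional part left over by the previous one):
  204 = 4*49 + 8, so a_0 = 4.
  49 = 6*8 + 1, so a_1 = 6.
  8 = 8*1 + 0, so a_2 = 8.
The remainder reaches 0 after 3 divisions, so the expansion has 3 partial quotients, read off in order.

[4; 6, 8]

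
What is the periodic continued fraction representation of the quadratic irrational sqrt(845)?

Write x_i = (sqrt(845) + m_i)/d_i with (m_0, d_0) = (0, 1). a_0 = floor(sqrt(845)) = 29, since 29^2 = 841 <= 845 < 900 = 30^2.
Iterate m_{i+1} = d_i*a_i - m_i, d_{i+1} = (845 - m_{i+1}^2)/d_i, a_{i+1} = floor((a_0 + m_{i+1})/d_{i+1}):
  m_1 = 1*29 - 0 = 29, d_1 = (845 - 29^2)/1 = 4/1 = 4, a_1 = floor((29 + 29)/4) = 14.
  m_2 = 4*14 - 29 = 27, d_2 = (845 - 27^2)/4 = 116/4 = 29, a_2 = floor((29 + 27)/29) = 1.
  m_3 = 29*1 - 27 = 2, d_3 = (845 - 2^2)/29 = 841/29 = 29, a_3 = floor((29 + 2)/29) = 1.
  m_4 = 29*1 - 2 = 27, d_4 = (845 - 27^2)/29 = 116/29 = 4, a_4 = floor((29 + 27)/4) = 14.
  m_5 = 4*14 - 27 = 29, d_5 = (845 - 29^2)/4 = 4/4 = 1, a_5 = floor((29 + 29)/1) = 58.
  m_6 = 1*58 - 29 = 29, d_6 = (845 - 29^2)/1 = 4/1 = 4: (m_6, d_6) = (m_1, d_1) = (29, 4), so from here the quotients repeat a_1, ..., a_5; the period length is 5.
Hence the expansion of sqrt(845) is a_0 = 29 followed by the repeating block 14, 1, 1, 14, 58 (period 5).

[29; (14, 1, 1, 14, 58)]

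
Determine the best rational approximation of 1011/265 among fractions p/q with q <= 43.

103/27

Expand x = 1011/265 as a continued fraction with the Euclidean algorithm:
  1011 = 3*265 + 216, so a_0 = 3.
  265 = 1*216 + 49, so a_1 = 1.
  216 = 4*49 + 20, so a_2 = 4.
  49 = 2*20 + 9, so a_3 = 2.
  20 = 2*9 + 2, so a_4 = 2.
  9 = 4*2 + 1, so a_5 = 4.
  2 = 2*1 + 0, so a_6 = 2.
so x = [3; 1, 4, 2, 2, 4, 2].
Convergents (p_i = a_i*p_{i-1} + p_{i-2}, q_i = a_i*q_{i-1} + q_{i-2} with p_{-2}=0, p_{-1}=1, q_{-2}=1, q_{-1}=0), until the denominator exceeds 43:
  i=0: a_0=3, p_0 = 3*1 + 0 = 3, q_0 = 3*0 + 1 = 1.
  i=1: a_1=1, p_1 = 1*3 + 1 = 4, q_1 = 1*1 + 0 = 1.
  i=2: a_2=4, p_2 = 4*4 + 3 = 19, q_2 = 4*1 + 1 = 5.
  i=3: a_3=2, p_3 = 2*19 + 4 = 42, q_3 = 2*5 + 1 = 11.
  i=4: a_4=2, p_4 = 2*42 + 19 = 103, q_4 = 2*11 + 5 = 27.
  i=5: a_5=4, p_5 = 4*103 + 42 = 454, q_5 = 4*27 + 11 = 119.
q_5 = 119 > 43, so the last convergent with denominator <= 43 is p_4/q_4 = 103/27.
The closest fraction with denominator <= 43 is either p_4/q_4 or the intermediate fraction (k*p_4 + p_3)/(k*q_4 + q_3) with the largest k >= 1 whose denominator stays <= 43; these approach x as k grows, and every other convergent or intermediate fraction in range is farther away.
Largest k: floor((43 - q_3)/q_4) = floor((43 - 11)/27) = 1.
That gives (1*103 + 42)/(1*27 + 11) = 145/38.
Compare the errors: |x - 103/27| = |1011*27 - 103*265|/(265*27) = 2/7155, and |x - 145/38| = |1011*38 - 145*265|/(265*38) = 7/10070.
Cross-multiplying, 2*10070 = 20140 < 50085 = 7*7155, so 2/7155 is smaller: the convergent 103/27 is closer to x than 145/38.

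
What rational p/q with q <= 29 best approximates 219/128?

Expand x = 219/128 as a continued fraction with the Euclidean algorithm:
  219 = 1*128 + 91, so a_0 = 1.
  128 = 1*91 + 37, so a_1 = 1.
  91 = 2*37 + 17, so a_2 = 2.
  37 = 2*17 + 3, so a_3 = 2.
  17 = 5*3 + 2, so a_4 = 5.
  3 = 1*2 + 1, so a_5 = 1.
  2 = 2*1 + 0, so a_6 = 2.
so x = [1; 1, 2, 2, 5, 1, 2].
Convergents (p_i = a_i*p_{i-1} + p_{i-2}, q_i = a_i*q_{i-1} + q_{i-2} with p_{-2}=0, p_{-1}=1, q_{-2}=1, q_{-1}=0), until the denominator exceeds 29:
  i=0: a_0=1, p_0 = 1*1 + 0 = 1, q_0 = 1*0 + 1 = 1.
  i=1: a_1=1, p_1 = 1*1 + 1 = 2, q_1 = 1*1 + 0 = 1.
  i=2: a_2=2, p_2 = 2*2 + 1 = 5, q_2 = 2*1 + 1 = 3.
  i=3: a_3=2, p_3 = 2*5 + 2 = 12, q_3 = 2*3 + 1 = 7.
  i=4: a_4=5, p_4 = 5*12 + 5 = 65, q_4 = 5*7 + 3 = 38.
q_4 = 38 > 29, so the last convergent with denominator <= 29 is p_3/q_3 = 12/7.
The closest fraction with denominator <= 29 is either p_3/q_3 or the intermediate fraction (k*p_3 + p_2)/(k*q_3 + q_2) with the largest k >= 1 whose denominator stays <= 29; these approach x as k grows, and every other convergent or intermediate fraction in range is farther away.
Largest k: floor((29 - q_2)/q_3) = floor((29 - 3)/7) = 3.
That gives (3*12 + 5)/(3*7 + 3) = 41/24.
Compare the errors: |x - 12/7| = |219*7 - 12*128|/(128*7) = 3/896, and |x - 41/24| = |219*24 - 41*128|/(128*24) = 8/3072.
Cross-multiplying, 8*896 = 7168 < 9216 = 3*3072, so 8/3072 is smaller: the intermediate fraction 41/24 is closer to x than 12/7.

41/24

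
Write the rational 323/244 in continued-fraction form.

Run the Euclidean algorithm on 323 and 244; the successive quotients are the partial quotients a_0, a_1, ... (each step inverts the fractional part left over by the previous one):
  323 = 1*244 + 79, so a_0 = 1.
  244 = 3*79 + 7, so a_1 = 3.
  79 = 11*7 + 2, so a_2 = 11.
  7 = 3*2 + 1, so a_3 = 3.
  2 = 2*1 + 0, so a_4 = 2.
The remainder reaches 0 after 5 divisions, so the expansion has 5 partial quotients, read off in order.

[1; 3, 11, 3, 2]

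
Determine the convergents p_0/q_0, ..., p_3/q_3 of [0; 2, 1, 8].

0/1, 1/2, 1/3, 9/26

Using the convergent recurrence p_i = a_i*p_{i-1} + p_{i-2}, q_i = a_i*q_{i-1} + q_{i-2} with p_{-2}=0, p_{-1}=1, q_{-2}=1, q_{-1}=0:
  i=0: a_0=0, p_0 = 0*1 + 0 = 0, q_0 = 0*0 + 1 = 1.
  i=1: a_1=2, p_1 = 2*0 + 1 = 1, q_1 = 2*1 + 0 = 2.
  i=2: a_2=1, p_2 = 1*1 + 0 = 1, q_2 = 1*2 + 1 = 3.
  i=3: a_3=8, p_3 = 8*1 + 1 = 9, q_3 = 8*3 + 2 = 26.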